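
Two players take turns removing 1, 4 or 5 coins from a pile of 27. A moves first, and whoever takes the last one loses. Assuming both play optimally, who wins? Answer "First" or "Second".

Second

W/L table (W = player to move can force a win):
i:   0  1  2  3  4  5  6  7  8  9 10 11 12 13 14 15 16 17 18 19 20 21 22 23 24 25 26 27
     W  L  W  L  W  W  W  W  W  L  W  L  W  W  W  W  W  L  W  L  W  W  W  W  W  L  W  L
Position 27 is L, so the second player wins.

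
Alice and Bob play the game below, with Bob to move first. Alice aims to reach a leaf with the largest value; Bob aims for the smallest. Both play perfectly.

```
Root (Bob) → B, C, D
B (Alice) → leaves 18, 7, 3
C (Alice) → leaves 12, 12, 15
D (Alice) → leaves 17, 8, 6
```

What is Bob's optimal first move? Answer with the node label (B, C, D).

C

B (Alice): max(18, 7, 3) = 18
C (Alice): max(12, 12, 15) = 15
D (Alice): max(17, 8, 6) = 17
Root (Bob): min(18, 15, 17) = 15
Bob picks the child with the lowest value: C (value 15).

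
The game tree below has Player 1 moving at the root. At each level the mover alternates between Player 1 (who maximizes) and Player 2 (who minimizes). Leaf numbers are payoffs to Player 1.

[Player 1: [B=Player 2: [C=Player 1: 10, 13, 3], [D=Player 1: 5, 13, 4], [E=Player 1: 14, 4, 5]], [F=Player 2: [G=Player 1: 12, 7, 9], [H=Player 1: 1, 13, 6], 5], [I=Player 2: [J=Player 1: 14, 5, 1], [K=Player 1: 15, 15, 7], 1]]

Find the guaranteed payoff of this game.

C (Player 1): max(10, 13, 3) = 13
D (Player 1): max(5, 13, 4) = 13
E (Player 1): max(14, 4, 5) = 14
B (Player 2): min(13, 13, 14) = 13
G (Player 1): max(12, 7, 9) = 12
H (Player 1): max(1, 13, 6) = 13
F (Player 2): min(12, 13, 5) = 5
J (Player 1): max(14, 5, 1) = 14
K (Player 1): max(15, 15, 7) = 15
I (Player 2): min(14, 15, 1) = 1
Root (Player 1): max(13, 5, 1) = 13

13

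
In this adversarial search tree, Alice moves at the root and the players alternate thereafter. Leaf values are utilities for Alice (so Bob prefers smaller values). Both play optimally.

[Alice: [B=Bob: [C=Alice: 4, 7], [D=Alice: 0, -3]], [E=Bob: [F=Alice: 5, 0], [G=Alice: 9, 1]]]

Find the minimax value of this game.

5

C (Alice): max(4, 7) = 7
D (Alice): max(0, -3) = 0
B (Bob): min(7, 0) = 0
F (Alice): max(5, 0) = 5
G (Alice): max(9, 1) = 9
E (Bob): min(5, 9) = 5
Root (Alice): max(0, 5) = 5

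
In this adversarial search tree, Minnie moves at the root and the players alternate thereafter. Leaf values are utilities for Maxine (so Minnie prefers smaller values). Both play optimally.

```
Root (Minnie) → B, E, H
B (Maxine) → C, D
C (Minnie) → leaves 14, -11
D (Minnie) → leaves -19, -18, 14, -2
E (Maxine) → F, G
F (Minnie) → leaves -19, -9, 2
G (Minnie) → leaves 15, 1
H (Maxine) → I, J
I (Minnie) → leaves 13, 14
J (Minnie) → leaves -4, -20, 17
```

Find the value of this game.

-11

C (Minnie): min(14, -11) = -11
D (Minnie): min(-19, -18, 14, -2) = -19
B (Maxine): max(-11, -19) = -11
F (Minnie): min(-19, -9, 2) = -19
G (Minnie): min(15, 1) = 1
E (Maxine): max(-19, 1) = 1
I (Minnie): min(13, 14) = 13
J (Minnie): min(-4, -20, 17) = -20
H (Maxine): max(13, -20) = 13
Root (Minnie): min(-11, 1, 13) = -11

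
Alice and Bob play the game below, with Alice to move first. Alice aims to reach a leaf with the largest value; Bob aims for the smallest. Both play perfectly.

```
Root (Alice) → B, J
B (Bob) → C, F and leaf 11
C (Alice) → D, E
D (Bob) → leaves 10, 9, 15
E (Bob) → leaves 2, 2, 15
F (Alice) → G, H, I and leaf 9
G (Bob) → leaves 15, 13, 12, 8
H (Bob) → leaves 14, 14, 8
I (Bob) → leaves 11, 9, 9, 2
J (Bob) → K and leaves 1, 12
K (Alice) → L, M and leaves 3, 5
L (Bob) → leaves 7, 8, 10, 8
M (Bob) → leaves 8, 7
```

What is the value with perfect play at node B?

D: min(10, 9, 15) = 9
E: min(2, 2, 15) = 2
C: max(9, 2) = 9
G: min(15, 13, 12, 8) = 8
H: min(14, 14, 8) = 8
I: min(11, 9, 9, 2) = 2
F: max(8, 8, 2, 9) = 9
B: min(9, 9, 11) = 9

9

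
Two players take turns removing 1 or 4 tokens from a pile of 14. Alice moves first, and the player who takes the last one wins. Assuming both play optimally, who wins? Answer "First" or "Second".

First

i:   0  1  2  3  4  5  6  7  8  9 10 11 12 13 14
     L  W  L  W  W  L  W  L  W  W  L  W  L  W  W
Position 14 is W, so the first player wins.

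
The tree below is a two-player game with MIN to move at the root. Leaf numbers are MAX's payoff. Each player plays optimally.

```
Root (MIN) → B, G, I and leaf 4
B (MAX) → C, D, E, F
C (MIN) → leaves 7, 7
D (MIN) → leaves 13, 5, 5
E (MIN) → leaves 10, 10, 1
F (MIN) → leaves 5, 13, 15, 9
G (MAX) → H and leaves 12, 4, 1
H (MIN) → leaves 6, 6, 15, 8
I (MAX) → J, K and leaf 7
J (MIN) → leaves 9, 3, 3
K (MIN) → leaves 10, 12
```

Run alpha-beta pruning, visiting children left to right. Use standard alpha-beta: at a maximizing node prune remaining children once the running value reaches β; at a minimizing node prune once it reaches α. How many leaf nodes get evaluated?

19

C [α=-∞,β=+∞]: v=7
D [α=7,β=+∞]: v=5 after child 2 ≤ α → α-cutoff, skip 1
E [α=7,β=+∞]: v=1
F [α=7,β=+∞]: v=5 after child 1 ≤ α → α-cutoff, skip 3
B [α=-∞,β=+∞]: v=7
H [α=-∞,β=7]: v=6
G [α=-∞,β=7]: v=12 after child 2 ≥ β → β-cutoff, skip 2
J [α=-∞,β=7]: v=3
K [α=3,β=7]: v=10
I [α=-∞,β=7]: v=10 after child 2 ≥ β → β-cutoff, skip 1
Root [α=-∞,β=+∞]: v=4
Leaves evaluated: 19 of 26.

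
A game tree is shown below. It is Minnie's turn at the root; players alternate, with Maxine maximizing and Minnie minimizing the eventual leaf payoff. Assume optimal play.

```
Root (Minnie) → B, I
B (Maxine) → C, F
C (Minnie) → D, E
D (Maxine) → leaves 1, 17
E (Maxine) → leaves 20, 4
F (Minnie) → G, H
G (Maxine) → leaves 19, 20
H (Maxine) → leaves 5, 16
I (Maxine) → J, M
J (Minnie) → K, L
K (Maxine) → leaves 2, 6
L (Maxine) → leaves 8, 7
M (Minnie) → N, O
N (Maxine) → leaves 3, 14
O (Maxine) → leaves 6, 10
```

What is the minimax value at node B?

17

D: max(1, 17) = 17
E: max(20, 4) = 20
C: min(17, 20) = 17
G: max(19, 20) = 20
H: max(5, 16) = 16
F: min(20, 16) = 16
B: max(17, 16) = 17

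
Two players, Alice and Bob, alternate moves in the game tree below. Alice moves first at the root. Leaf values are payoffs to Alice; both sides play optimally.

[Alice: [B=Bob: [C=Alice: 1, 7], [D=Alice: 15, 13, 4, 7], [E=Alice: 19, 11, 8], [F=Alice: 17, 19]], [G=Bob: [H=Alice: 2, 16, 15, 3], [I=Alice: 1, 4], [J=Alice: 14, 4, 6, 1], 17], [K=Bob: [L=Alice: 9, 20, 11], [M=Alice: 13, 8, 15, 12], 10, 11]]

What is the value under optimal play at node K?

L: max(9, 20, 11) = 20
M: max(13, 8, 15, 12) = 15
K: min(20, 15, 10, 11) = 10

10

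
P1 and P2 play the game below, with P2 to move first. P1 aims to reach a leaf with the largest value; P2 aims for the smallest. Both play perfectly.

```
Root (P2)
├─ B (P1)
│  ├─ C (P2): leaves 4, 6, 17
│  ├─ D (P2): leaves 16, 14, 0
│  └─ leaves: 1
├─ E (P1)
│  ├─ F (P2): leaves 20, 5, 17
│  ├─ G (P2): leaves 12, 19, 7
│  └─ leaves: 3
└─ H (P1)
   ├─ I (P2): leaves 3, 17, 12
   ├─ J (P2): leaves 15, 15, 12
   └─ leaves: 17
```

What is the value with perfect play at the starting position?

C (P2): min(4, 6, 17) = 4
D (P2): min(16, 14, 0) = 0
B (P1): max(4, 0, 1) = 4
F (P2): min(20, 5, 17) = 5
G (P2): min(12, 19, 7) = 7
E (P1): max(5, 7, 3) = 7
I (P2): min(3, 17, 12) = 3
J (P2): min(15, 15, 12) = 12
H (P1): max(3, 12, 17) = 17
Root (P2): min(4, 7, 17) = 4

4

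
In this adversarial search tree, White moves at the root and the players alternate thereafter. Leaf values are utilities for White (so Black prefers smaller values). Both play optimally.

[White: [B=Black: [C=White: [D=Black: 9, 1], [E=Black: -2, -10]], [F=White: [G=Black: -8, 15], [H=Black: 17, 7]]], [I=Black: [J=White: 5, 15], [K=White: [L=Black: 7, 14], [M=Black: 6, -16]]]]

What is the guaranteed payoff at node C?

D: min(9, 1) = 1
E: min(-2, -10) = -10
C: max(1, -10) = 1

1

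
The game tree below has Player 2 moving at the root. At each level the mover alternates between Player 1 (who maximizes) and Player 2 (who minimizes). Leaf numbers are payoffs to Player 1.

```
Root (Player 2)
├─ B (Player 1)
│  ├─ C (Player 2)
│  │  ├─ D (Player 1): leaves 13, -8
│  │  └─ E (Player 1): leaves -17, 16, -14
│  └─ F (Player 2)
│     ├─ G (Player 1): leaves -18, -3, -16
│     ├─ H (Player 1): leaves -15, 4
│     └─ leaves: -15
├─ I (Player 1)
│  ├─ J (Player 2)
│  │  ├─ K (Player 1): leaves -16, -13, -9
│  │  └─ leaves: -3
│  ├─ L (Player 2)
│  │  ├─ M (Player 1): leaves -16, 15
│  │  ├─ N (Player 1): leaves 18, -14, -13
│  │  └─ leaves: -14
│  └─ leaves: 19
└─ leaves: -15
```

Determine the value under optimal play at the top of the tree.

D (Player 1): max(13, -8) = 13
E (Player 1): max(-17, 16, -14) = 16
C (Player 2): min(13, 16) = 13
G (Player 1): max(-18, -3, -16) = -3
H (Player 1): max(-15, 4) = 4
F (Player 2): min(-3, 4, -15) = -15
B (Player 1): max(13, -15) = 13
K (Player 1): max(-16, -13, -9) = -9
J (Player 2): min(-9, -3) = -9
M (Player 1): max(-16, 15) = 15
N (Player 1): max(18, -14, -13) = 18
L (Player 2): min(15, 18, -14) = -14
I (Player 1): max(-9, -14, 19) = 19
Root (Player 2): min(13, 19, -15) = -15

-15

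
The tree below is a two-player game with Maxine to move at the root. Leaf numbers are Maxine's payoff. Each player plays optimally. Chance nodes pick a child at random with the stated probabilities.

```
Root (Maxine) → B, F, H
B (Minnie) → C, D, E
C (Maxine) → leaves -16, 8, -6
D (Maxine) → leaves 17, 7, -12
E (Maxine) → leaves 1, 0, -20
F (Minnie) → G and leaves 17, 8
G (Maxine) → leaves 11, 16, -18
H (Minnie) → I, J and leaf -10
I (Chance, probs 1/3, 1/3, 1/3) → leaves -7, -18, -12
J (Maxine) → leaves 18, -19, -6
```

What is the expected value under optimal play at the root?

8

C (Maxine): max(-16, 8, -6) = 8
D (Maxine): max(17, 7, -12) = 17
E (Maxine): max(1, 0, -20) = 1
B (Minnie): min(8, 17, 1) = 1
G (Maxine): max(11, 16, -18) = 16
F (Minnie): min(16, 17, 8) = 8
I (Chance): 1/3·-7 + 1/3·-18 + 1/3·-12 = -12.33
J (Maxine): max(18, -19, -6) = 18
H (Minnie): min(-12.33, 18, -10) = -12.33
Root (Maxine): max(1, 8, -12.33) = 8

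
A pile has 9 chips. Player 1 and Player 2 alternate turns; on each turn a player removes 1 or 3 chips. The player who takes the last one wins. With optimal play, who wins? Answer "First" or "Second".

First

i:   0  1  2  3  4  5  6  7  8  9
     L  W  L  W  L  W  L  W  L  W
Position 9 is W, so the first player wins.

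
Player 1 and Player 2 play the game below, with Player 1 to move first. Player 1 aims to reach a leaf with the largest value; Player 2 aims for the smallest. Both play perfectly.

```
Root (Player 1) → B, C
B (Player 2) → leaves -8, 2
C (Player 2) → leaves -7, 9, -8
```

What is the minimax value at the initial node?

B (Player 2): min(-8, 2) = -8
C (Player 2): min(-7, 9, -8) = -8
Root (Player 1): max(-8, -8) = -8

-8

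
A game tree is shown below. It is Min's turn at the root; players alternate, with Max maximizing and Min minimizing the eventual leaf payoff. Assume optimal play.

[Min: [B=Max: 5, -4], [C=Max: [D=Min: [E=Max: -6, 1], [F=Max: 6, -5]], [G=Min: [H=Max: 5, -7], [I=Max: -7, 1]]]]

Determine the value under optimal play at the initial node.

B (Max): max(5, -4) = 5
E (Max): max(-6, 1) = 1
F (Max): max(6, -5) = 6
D (Min): min(1, 6) = 1
H (Max): max(5, -7) = 5
I (Max): max(-7, 1) = 1
G (Min): min(5, 1) = 1
C (Max): max(1, 1) = 1
Root (Min): min(5, 1) = 1

1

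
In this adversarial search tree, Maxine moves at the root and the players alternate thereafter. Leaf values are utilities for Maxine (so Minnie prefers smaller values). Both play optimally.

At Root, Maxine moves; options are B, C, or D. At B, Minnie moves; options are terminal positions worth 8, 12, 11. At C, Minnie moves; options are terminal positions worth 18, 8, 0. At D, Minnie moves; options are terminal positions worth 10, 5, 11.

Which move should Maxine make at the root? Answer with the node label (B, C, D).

B

B (Minnie): min(8, 12, 11) = 8
C (Minnie): min(18, 8, 0) = 0
D (Minnie): min(10, 5, 11) = 5
Root (Maxine): max(8, 0, 5) = 8
Maxine picks the child with the highest value: B (value 8).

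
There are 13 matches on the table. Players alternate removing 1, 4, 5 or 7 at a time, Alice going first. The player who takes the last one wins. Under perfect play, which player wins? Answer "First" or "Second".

First

Compute winning (W) and losing (L) positions by backward induction:
i:   0  1  2  3  4  5  6  7  8  9 10 11 12 13
     L  W  L  W  W  W  W  W  L  W  L  W  W  W
Position 13 is W, so the first player wins.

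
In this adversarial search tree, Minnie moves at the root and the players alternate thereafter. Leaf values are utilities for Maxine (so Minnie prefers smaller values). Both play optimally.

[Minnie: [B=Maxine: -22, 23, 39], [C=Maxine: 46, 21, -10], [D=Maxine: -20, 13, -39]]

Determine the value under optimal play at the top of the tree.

B (Maxine): max(-22, 23, 39) = 39
C (Maxine): max(46, 21, -10) = 46
D (Maxine): max(-20, 13, -39) = 13
Root (Minnie): min(39, 46, 13) = 13

13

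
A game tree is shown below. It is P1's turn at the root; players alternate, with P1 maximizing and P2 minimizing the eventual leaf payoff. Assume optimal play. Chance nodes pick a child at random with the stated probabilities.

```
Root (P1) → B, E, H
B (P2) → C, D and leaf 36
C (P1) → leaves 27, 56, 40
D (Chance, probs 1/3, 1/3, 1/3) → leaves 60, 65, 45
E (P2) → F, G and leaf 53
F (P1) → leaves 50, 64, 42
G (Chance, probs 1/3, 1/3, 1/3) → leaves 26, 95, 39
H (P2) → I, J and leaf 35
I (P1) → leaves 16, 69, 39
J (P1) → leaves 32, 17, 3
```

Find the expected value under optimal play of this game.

C (P1): max(27, 56, 40) = 56
D (Chance): 1/3·60 + 1/3·65 + 1/3·45 = 56.67
B (P2): min(56, 56.67, 36) = 36
F (P1): max(50, 64, 42) = 64
G (Chance): 1/3·26 + 1/3·95 + 1/3·39 = 53.33
E (P2): min(64, 53.33, 53) = 53
I (P1): max(16, 69, 39) = 69
J (P1): max(32, 17, 3) = 32
H (P2): min(69, 32, 35) = 32
Root (P1): max(36, 53, 32) = 53

53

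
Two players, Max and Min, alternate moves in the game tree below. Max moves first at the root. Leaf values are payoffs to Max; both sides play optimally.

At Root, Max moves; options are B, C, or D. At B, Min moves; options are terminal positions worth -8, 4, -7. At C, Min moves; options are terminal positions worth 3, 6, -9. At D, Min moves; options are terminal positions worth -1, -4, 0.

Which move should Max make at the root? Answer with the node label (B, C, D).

B (Min): min(-8, 4, -7) = -8
C (Min): min(3, 6, -9) = -9
D (Min): min(-1, -4, 0) = -4
Root (Max): max(-8, -9, -4) = -4
Max picks the child with the highest value: D (value -4).

D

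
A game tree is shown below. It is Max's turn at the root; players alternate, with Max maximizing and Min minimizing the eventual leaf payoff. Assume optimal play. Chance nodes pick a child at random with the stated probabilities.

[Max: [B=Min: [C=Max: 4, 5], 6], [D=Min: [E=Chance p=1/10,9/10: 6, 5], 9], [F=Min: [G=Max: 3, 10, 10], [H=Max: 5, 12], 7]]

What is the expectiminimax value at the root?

C (Max): max(4, 5) = 5
B (Min): min(5, 6) = 5
E (Chance): 1/10·6 + 9/10·5 = 5.1
D (Min): min(5.1, 9) = 5.1
G (Max): max(3, 10, 10) = 10
H (Max): max(5, 12) = 12
F (Min): min(10, 12, 7) = 7
Root (Max): max(5, 5.1, 7) = 7

7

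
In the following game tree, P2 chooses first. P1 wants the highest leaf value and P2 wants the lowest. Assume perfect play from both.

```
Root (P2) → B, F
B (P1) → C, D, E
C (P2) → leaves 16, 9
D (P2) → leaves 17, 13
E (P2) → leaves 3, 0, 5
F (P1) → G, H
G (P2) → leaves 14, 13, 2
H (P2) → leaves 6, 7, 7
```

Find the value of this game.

C (P2): min(16, 9) = 9
D (P2): min(17, 13) = 13
E (P2): min(3, 0, 5) = 0
B (P1): max(9, 13, 0) = 13
G (P2): min(14, 13, 2) = 2
H (P2): min(6, 7, 7) = 6
F (P1): max(2, 6) = 6
Root (P2): min(13, 6) = 6

6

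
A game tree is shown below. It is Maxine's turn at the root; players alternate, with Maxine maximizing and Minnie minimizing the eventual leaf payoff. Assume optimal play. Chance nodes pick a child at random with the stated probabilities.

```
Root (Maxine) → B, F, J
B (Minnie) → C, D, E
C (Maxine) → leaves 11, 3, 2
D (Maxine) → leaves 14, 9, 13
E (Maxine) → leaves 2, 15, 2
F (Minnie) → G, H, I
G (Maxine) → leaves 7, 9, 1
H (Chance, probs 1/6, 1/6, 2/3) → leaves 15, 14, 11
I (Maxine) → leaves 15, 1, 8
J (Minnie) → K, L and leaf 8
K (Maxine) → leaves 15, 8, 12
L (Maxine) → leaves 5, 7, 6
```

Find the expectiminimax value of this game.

C (Maxine): max(11, 3, 2) = 11
D (Maxine): max(14, 9, 13) = 14
E (Maxine): max(2, 15, 2) = 15
B (Minnie): min(11, 14, 15) = 11
G (Maxine): max(7, 9, 1) = 9
H (Chance): 1/6·15 + 1/6·14 + 2/3·11 = 12.17
I (Maxine): max(15, 1, 8) = 15
F (Minnie): min(9, 12.17, 15) = 9
K (Maxine): max(15, 8, 12) = 15
L (Maxine): max(5, 7, 6) = 7
J (Minnie): min(15, 7, 8) = 7
Root (Maxine): max(11, 9, 7) = 11

11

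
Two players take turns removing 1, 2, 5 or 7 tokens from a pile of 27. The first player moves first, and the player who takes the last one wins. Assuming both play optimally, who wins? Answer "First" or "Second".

Second

Mark each pile size as W (mover wins) or L (mover loses):
i:   0  1  2  3  4  5  6  7  8  9 10 11 12 13 14 15 16 17 18 19 20 21 22 23 24 25 26 27
     L  W  W  L  W  W  L  W  W  L  W  W  L  W  W  L  W  W  L  W  W  L  W  W  L  W  W  L
Position 27 is L, so the second player wins.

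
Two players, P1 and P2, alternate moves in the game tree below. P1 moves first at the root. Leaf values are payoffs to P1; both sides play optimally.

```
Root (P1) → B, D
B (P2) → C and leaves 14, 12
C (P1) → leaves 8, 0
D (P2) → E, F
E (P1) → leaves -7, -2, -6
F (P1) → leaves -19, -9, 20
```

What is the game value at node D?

-2

E: max(-7, -2, -6) = -2
F: max(-19, -9, 20) = 20
D: min(-2, 20) = -2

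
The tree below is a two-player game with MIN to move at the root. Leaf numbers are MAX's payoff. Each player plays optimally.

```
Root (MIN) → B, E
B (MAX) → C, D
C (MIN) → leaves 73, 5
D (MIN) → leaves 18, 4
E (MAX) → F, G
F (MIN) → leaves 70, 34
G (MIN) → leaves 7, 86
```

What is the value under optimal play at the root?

C (MIN): min(73, 5) = 5
D (MIN): min(18, 4) = 4
B (MAX): max(5, 4) = 5
F (MIN): min(70, 34) = 34
G (MIN): min(7, 86) = 7
E (MAX): max(34, 7) = 34
Root (MIN): min(5, 34) = 5

5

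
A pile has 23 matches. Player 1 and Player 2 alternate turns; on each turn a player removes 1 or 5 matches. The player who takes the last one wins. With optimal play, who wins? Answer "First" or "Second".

First

i:   0  1  2  3  4  5  6  7  8  9 10 11 12 13 14 15 16 17 18 19 20 21 22 23
     L  W  L  W  L  W  L  W  L  W  L  W  L  W  L  W  L  W  L  W  L  W  L  W
Position 23 is W, so the first player wins.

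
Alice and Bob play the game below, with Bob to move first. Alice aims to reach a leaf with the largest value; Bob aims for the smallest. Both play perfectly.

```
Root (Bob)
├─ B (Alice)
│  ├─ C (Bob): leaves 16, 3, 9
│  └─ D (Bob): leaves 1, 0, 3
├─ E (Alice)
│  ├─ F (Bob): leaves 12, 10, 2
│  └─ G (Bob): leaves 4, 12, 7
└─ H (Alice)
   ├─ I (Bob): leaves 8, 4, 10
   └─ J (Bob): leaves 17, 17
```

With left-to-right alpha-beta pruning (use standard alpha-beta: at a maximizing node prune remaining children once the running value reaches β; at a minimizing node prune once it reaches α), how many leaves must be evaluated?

13

C [α=-∞,β=+∞]: v=3
D [α=3,β=+∞]: v=1 after child 1 ≤ α → α-cutoff, skip 2
B [α=-∞,β=+∞]: v=3
F [α=-∞,β=3]: v=2
G [α=2,β=3]: v=4
E [α=-∞,β=3]: v=4
I [α=-∞,β=3]: v=4
H [α=-∞,β=3]: v=4 after child 1 ≥ β → β-cutoff, skip 1
Root [α=-∞,β=+∞]: v=3
Leaves evaluated: 13 of 17.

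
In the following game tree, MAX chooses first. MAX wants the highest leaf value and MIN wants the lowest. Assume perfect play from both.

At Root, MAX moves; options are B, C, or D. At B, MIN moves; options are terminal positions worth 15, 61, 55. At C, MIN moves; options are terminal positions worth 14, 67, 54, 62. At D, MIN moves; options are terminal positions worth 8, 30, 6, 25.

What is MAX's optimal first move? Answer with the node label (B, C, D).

B (MIN): min(15, 61, 55) = 15
C (MIN): min(14, 67, 54, 62) = 14
D (MIN): min(8, 30, 6, 25) = 6
Root (MAX): max(15, 14, 6) = 15
MAX picks the child with the highest value: B (value 15).

B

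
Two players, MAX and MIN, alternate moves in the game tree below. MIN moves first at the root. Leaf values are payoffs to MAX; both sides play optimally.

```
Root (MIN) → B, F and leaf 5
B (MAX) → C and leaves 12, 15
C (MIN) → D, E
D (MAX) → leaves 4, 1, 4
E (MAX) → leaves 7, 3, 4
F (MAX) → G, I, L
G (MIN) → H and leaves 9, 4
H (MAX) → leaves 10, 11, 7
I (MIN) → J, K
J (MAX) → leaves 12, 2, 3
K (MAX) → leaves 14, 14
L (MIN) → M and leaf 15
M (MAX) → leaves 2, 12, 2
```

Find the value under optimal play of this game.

D (MAX): max(4, 1, 4) = 4
E (MAX): max(7, 3, 4) = 7
C (MIN): min(4, 7) = 4
B (MAX): max(4, 12, 15) = 15
H (MAX): max(10, 11, 7) = 11
G (MIN): min(11, 9, 4) = 4
J (MAX): max(12, 2, 3) = 12
K (MAX): max(14, 14) = 14
I (MIN): min(12, 14) = 12
M (MAX): max(2, 12, 2) = 12
L (MIN): min(12, 15) = 12
F (MAX): max(4, 12, 12) = 12
Root (MIN): min(15, 12, 5) = 5

5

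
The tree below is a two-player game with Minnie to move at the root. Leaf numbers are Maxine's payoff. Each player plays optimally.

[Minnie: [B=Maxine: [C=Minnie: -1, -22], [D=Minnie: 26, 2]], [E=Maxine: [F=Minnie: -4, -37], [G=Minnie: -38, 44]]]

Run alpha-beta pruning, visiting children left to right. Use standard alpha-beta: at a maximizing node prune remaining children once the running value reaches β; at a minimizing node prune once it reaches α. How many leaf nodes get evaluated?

C [α=-∞,β=+∞]: v=-22
D [α=-22,β=+∞]: v=2
B [α=-∞,β=+∞]: v=2
F [α=-∞,β=2]: v=-37
G [α=-37,β=2]: v=-38 after child 1 ≤ α → α-cutoff, skip 1
E [α=-∞,β=2]: v=-37
Root [α=-∞,β=+∞]: v=-37
Leaves evaluated: 7 of 8.

7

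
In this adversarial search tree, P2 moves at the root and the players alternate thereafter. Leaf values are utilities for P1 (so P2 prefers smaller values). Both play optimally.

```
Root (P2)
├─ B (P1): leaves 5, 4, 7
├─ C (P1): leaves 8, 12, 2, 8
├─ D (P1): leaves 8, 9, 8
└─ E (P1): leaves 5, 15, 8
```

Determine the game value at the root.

B (P1): max(5, 4, 7) = 7
C (P1): max(8, 12, 2, 8) = 12
D (P1): max(8, 9, 8) = 9
E (P1): max(5, 15, 8) = 15
Root (P2): min(7, 12, 9, 15) = 7

7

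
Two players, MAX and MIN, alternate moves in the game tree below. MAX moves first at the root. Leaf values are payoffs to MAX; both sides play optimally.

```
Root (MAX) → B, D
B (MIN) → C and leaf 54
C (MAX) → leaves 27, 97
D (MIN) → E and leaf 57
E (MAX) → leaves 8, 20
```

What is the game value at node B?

C: max(27, 97) = 97
B: min(97, 54) = 54

54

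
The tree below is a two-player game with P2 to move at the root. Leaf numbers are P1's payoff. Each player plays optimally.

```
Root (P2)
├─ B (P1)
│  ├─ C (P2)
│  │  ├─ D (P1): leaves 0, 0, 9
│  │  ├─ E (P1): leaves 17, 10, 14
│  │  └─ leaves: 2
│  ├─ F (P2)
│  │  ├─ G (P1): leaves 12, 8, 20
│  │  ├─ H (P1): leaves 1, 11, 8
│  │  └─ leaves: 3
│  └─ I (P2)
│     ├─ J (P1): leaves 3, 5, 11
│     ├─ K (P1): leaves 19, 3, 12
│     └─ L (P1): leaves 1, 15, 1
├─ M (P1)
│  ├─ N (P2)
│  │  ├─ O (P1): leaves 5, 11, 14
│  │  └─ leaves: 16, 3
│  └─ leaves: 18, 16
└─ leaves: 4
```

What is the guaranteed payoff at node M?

18

O: max(5, 11, 14) = 14
N: min(14, 16, 3) = 3
M: max(3, 18, 16) = 18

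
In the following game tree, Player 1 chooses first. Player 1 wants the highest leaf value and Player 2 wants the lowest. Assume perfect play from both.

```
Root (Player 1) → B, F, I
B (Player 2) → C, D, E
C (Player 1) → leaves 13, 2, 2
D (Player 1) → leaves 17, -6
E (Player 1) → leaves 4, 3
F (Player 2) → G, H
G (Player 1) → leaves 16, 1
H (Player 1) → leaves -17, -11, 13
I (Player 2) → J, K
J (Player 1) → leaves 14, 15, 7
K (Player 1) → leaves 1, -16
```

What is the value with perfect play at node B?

4

C: max(13, 2, 2) = 13
D: max(17, -6) = 17
E: max(4, 3) = 4
B: min(13, 17, 4) = 4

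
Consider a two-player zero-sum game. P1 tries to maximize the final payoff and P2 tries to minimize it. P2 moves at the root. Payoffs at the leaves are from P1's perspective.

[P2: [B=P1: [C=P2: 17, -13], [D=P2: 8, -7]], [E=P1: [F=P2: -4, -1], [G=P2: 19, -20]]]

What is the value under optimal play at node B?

-7

C: min(17, -13) = -13
D: min(8, -7) = -7
B: max(-13, -7) = -7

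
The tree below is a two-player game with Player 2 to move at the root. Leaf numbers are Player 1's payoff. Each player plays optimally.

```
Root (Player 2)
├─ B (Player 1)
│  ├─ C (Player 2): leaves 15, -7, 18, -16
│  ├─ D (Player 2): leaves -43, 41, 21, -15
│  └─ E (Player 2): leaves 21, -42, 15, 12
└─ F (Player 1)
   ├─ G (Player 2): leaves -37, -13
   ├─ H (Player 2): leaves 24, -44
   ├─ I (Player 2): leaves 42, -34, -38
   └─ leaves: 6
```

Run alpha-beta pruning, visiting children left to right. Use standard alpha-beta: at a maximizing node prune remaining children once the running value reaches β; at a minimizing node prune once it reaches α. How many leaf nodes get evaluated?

C [α=-∞,β=+∞]: v=-16
D [α=-16,β=+∞]: v=-43 after child 1 ≤ α → α-cutoff, skip 3
E [α=-16,β=+∞]: v=-42 after child 2 ≤ α → α-cutoff, skip 2
B [α=-∞,β=+∞]: v=-16
G [α=-∞,β=-16]: v=-37
H [α=-37,β=-16]: v=-44
I [α=-37,β=-16]: v=-38
F [α=-∞,β=-16]: v=6
Root [α=-∞,β=+∞]: v=-16
Leaves evaluated: 15 of 20.

15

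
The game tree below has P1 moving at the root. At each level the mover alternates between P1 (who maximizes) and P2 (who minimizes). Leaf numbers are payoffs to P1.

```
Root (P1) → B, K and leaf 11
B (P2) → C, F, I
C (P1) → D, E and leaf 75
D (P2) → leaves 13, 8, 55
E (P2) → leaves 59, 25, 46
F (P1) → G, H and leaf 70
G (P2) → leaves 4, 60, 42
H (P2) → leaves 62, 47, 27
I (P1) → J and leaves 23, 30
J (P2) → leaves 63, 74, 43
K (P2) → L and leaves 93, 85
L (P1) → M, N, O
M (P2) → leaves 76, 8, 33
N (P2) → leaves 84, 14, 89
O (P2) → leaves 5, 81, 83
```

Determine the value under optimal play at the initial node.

43

D (P2): min(13, 8, 55) = 8
E (P2): min(59, 25, 46) = 25
C (P1): max(8, 25, 75) = 75
G (P2): min(4, 60, 42) = 4
H (P2): min(62, 47, 27) = 27
F (P1): max(4, 27, 70) = 70
J (P2): min(63, 74, 43) = 43
I (P1): max(43, 23, 30) = 43
B (P2): min(75, 70, 43) = 43
M (P2): min(76, 8, 33) = 8
N (P2): min(84, 14, 89) = 14
O (P2): min(5, 81, 83) = 5
L (P1): max(8, 14, 5) = 14
K (P2): min(14, 93, 85) = 14
Root (P1): max(43, 14, 11) = 43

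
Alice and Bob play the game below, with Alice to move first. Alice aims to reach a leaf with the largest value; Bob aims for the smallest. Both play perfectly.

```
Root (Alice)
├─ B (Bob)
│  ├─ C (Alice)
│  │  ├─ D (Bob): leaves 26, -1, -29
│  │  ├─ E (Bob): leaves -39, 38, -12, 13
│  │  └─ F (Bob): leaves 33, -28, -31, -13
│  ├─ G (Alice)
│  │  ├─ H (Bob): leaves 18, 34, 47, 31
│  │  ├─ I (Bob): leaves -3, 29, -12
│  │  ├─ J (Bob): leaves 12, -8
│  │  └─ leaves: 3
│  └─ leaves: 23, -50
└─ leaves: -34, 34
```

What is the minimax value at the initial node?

D (Bob): min(26, -1, -29) = -29
E (Bob): min(-39, 38, -12, 13) = -39
F (Bob): min(33, -28, -31, -13) = -31
C (Alice): max(-29, -39, -31) = -29
H (Bob): min(18, 34, 47, 31) = 18
I (Bob): min(-3, 29, -12) = -12
J (Bob): min(12, -8) = -8
G (Alice): max(18, -12, -8, 3) = 18
B (Bob): min(-29, 18, 23, -50) = -50
Root (Alice): max(-50, -34, 34) = 34

34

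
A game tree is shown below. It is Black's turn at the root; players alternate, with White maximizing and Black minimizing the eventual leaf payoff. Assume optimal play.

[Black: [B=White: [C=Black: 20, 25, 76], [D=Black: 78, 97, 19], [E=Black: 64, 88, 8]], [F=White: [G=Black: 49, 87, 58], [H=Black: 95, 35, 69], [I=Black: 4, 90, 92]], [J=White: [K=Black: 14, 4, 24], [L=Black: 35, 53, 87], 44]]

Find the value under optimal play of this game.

20

C (Black): min(20, 25, 76) = 20
D (Black): min(78, 97, 19) = 19
E (Black): min(64, 88, 8) = 8
B (White): max(20, 19, 8) = 20
G (Black): min(49, 87, 58) = 49
H (Black): min(95, 35, 69) = 35
I (Black): min(4, 90, 92) = 4
F (White): max(49, 35, 4) = 49
K (Black): min(14, 4, 24) = 4
L (Black): min(35, 53, 87) = 35
J (White): max(4, 35, 44) = 44
Root (Black): min(20, 49, 44) = 20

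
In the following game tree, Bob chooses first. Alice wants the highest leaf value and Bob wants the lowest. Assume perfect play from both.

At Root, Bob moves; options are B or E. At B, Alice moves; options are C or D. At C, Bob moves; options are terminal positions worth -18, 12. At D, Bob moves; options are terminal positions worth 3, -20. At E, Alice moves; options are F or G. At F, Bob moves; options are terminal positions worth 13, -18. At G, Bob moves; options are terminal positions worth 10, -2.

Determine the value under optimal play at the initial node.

-18

C (Bob): min(-18, 12) = -18
D (Bob): min(3, -20) = -20
B (Alice): max(-18, -20) = -18
F (Bob): min(13, -18) = -18
G (Bob): min(10, -2) = -2
E (Alice): max(-18, -2) = -2
Root (Bob): min(-18, -2) = -18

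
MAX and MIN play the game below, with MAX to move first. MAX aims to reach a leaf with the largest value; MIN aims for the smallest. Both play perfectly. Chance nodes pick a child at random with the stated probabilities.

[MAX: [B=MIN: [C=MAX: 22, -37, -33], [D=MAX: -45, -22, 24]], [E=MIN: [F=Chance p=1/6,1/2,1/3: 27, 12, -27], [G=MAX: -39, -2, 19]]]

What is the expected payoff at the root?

22

C (MAX): max(22, -37, -33) = 22
D (MAX): max(-45, -22, 24) = 24
B (MIN): min(22, 24) = 22
F (Chance): 1/6·27 + 1/2·12 + 1/3·-27 = 1.5
G (MAX): max(-39, -2, 19) = 19
E (MIN): min(1.5, 19) = 1.5
Root (MAX): max(22, 1.5) = 22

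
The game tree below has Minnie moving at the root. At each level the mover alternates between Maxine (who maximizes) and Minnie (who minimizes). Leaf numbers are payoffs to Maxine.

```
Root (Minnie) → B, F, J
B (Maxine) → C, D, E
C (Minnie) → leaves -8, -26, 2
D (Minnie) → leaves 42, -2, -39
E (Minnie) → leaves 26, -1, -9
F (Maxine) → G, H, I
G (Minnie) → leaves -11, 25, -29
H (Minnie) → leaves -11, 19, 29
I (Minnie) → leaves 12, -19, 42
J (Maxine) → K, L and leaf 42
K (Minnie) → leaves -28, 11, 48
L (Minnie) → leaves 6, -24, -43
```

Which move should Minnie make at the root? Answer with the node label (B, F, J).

C (Minnie): min(-8, -26, 2) = -26
D (Minnie): min(42, -2, -39) = -39
E (Minnie): min(26, -1, -9) = -9
B (Maxine): max(-26, -39, -9) = -9
G (Minnie): min(-11, 25, -29) = -29
H (Minnie): min(-11, 19, 29) = -11
I (Minnie): min(12, -19, 42) = -19
F (Maxine): max(-29, -11, -19) = -11
K (Minnie): min(-28, 11, 48) = -28
L (Minnie): min(6, -24, -43) = -43
J (Maxine): max(-28, -43, 42) = 42
Root (Minnie): min(-9, -11, 42) = -11
Minnie picks the child with the lowest value: F (value -11).

F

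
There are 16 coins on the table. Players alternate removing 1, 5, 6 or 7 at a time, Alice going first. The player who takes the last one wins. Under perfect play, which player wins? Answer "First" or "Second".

W/L table (W = player to move can force a win):
i:   0  1  2  3  4  5  6  7  8  9 10 11 12 13 14 15 16
     L  W  L  W  L  W  W  W  W  W  W  W  L  W  L  W  L
Position 16 is L, so the second player wins.

Second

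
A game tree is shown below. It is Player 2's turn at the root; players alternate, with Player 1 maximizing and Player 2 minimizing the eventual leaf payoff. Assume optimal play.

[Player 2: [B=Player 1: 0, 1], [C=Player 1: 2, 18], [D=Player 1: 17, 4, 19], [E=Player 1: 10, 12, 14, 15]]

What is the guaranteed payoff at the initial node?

B (Player 1): max(0, 1) = 1
C (Player 1): max(2, 18) = 18
D (Player 1): max(17, 4, 19) = 19
E (Player 1): max(10, 12, 14, 15) = 15
Root (Player 2): min(1, 18, 19, 15) = 1

1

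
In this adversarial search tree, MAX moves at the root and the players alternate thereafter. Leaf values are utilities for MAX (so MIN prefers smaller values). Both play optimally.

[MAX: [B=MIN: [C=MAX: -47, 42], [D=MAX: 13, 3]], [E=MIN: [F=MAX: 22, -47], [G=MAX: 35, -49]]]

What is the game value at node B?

13

C: max(-47, 42) = 42
D: max(13, 3) = 13
B: min(42, 13) = 13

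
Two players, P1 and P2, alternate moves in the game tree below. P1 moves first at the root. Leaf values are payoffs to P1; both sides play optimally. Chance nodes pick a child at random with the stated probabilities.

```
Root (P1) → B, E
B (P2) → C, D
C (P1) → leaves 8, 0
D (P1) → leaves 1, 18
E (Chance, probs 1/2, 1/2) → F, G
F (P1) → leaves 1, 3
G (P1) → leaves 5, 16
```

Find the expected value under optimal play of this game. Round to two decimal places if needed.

9.5

C (P1): max(8, 0) = 8
D (P1): max(1, 18) = 18
B (P2): min(8, 18) = 8
F (P1): max(1, 3) = 3
G (P1): max(5, 16) = 16
E (Chance): 1/2·3 + 1/2·16 = 9.5
Root (P1): max(8, 9.5) = 9.5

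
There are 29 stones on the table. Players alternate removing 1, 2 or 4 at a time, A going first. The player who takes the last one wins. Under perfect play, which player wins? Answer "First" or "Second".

First

i:   0  1  2  3  4  5  6  7  8  9 10 11 12 13 14 15 16 17 18 19 20 21 22 23 24 25 26 27 28 29
     L  W  W  L  W  W  L  W  W  L  W  W  L  W  W  L  W  W  L  W  W  L  W  W  L  W  W  L  W  W
Position 29 is W, so the first player wins.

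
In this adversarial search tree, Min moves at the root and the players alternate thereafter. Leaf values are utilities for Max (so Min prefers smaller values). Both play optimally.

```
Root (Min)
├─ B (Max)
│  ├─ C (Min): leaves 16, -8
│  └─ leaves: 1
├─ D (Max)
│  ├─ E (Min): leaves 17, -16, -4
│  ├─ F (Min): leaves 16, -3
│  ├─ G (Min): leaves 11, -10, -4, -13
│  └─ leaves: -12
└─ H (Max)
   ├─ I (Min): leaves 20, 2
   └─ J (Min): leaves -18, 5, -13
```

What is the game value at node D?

-3

E: min(17, -16, -4) = -16
F: min(16, -3) = -3
G: min(11, -10, -4, -13) = -13
D: max(-16, -3, -13, -12) = -3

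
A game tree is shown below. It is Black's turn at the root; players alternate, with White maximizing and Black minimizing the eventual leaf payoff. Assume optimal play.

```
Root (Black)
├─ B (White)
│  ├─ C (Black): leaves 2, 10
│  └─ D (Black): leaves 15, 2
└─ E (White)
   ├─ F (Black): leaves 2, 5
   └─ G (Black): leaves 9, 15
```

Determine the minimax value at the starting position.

2

C (Black): min(2, 10) = 2
D (Black): min(15, 2) = 2
B (White): max(2, 2) = 2
F (Black): min(2, 5) = 2
G (Black): min(9, 15) = 9
E (White): max(2, 9) = 9
Root (Black): min(2, 9) = 2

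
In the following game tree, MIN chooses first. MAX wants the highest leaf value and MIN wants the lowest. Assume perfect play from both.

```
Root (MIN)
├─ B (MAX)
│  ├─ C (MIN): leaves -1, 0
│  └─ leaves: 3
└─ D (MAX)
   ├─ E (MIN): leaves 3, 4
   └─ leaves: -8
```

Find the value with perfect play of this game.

C (MIN): min(-1, 0) = -1
B (MAX): max(-1, 3) = 3
E (MIN): min(3, 4) = 3
D (MAX): max(3, -8) = 3
Root (MIN): min(3, 3) = 3

3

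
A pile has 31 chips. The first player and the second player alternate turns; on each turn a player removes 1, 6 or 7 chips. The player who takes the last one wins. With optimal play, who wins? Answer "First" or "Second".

First

i:   0  1  2  3  4  5  6  7  8  9 10 11 12 13 14 15 16 17 18 19 20 21 22 23 24 25 26 27 28 29 30 31
     L  W  L  W  L  W  W  W  W  W  W  W  L  W  L  W  L  W  W  W  W  W  W  W  L  W  L  W  L  W  W  W
Position 31 is W, so the first player wins.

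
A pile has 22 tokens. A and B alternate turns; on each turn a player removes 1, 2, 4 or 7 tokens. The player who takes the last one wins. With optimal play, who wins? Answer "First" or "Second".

Compute winning (W) and losing (L) positions by backward induction:
i:   0  1  2  3  4  5  6  7  8  9 10 11 12 13 14 15 16 17 18 19 20 21 22
     L  W  W  L  W  W  L  W  W  L  W  W  L  W  W  L  W  W  L  W  W  L  W
Position 22 is W, so the first player wins.

First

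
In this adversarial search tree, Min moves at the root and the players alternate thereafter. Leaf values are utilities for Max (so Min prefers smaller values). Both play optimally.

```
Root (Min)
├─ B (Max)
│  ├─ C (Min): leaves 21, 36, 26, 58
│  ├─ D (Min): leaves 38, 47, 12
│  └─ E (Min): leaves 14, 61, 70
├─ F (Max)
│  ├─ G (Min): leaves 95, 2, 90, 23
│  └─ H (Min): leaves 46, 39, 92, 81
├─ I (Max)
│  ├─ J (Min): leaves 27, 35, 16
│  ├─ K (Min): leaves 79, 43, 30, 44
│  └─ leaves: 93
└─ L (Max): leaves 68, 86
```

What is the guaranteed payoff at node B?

C: min(21, 36, 26, 58) = 21
D: min(38, 47, 12) = 12
E: min(14, 61, 70) = 14
B: max(21, 12, 14) = 21

21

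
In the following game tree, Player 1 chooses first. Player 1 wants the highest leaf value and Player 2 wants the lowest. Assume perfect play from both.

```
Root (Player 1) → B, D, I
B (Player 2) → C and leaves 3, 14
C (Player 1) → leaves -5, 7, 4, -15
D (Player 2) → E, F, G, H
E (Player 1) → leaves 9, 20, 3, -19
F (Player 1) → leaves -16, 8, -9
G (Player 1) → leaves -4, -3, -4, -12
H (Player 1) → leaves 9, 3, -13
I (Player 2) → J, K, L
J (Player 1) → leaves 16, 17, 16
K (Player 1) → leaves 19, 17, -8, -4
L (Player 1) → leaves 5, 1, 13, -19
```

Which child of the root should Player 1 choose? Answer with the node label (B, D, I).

C (Player 1): max(-5, 7, 4, -15) = 7
B (Player 2): min(7, 3, 14) = 3
E (Player 1): max(9, 20, 3, -19) = 20
F (Player 1): max(-16, 8, -9) = 8
G (Player 1): max(-4, -3, -4, -12) = -3
H (Player 1): max(9, 3, -13) = 9
D (Player 2): min(20, 8, -3, 9) = -3
J (Player 1): max(16, 17, 16) = 17
K (Player 1): max(19, 17, -8, -4) = 19
L (Player 1): max(5, 1, 13, -19) = 13
I (Player 2): min(17, 19, 13) = 13
Root (Player 1): max(3, -3, 13) = 13
Player 1 picks the child with the highest value: I (value 13).

I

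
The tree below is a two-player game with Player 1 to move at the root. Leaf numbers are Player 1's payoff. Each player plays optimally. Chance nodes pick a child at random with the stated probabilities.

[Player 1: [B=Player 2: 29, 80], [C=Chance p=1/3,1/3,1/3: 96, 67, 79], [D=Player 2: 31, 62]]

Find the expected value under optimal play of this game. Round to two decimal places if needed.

80.67

B (Player 2): min(29, 80) = 29
C (Chance): 1/3·96 + 1/3·67 + 1/3·79 = 80.67
D (Player 2): min(31, 62) = 31
Root (Player 1): max(29, 80.67, 31) = 80.67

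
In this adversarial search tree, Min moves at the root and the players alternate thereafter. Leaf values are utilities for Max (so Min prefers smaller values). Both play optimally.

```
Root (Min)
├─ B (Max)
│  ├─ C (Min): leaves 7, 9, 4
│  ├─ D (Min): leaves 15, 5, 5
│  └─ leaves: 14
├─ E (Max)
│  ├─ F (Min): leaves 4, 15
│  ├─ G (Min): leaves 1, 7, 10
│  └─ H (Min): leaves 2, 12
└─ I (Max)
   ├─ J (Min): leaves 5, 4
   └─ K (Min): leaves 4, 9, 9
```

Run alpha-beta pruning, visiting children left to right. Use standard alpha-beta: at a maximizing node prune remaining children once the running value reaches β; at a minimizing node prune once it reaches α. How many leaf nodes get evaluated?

13

C [α=-∞,β=+∞]: v=4
D [α=4,β=+∞]: v=5
B [α=-∞,β=+∞]: v=14
F [α=-∞,β=14]: v=4
G [α=4,β=14]: v=1 after child 1 ≤ α → α-cutoff, skip 2
H [α=4,β=14]: v=2 after child 1 ≤ α → α-cutoff, skip 1
E [α=-∞,β=14]: v=4
J [α=-∞,β=4]: v=4
I [α=-∞,β=4]: v=4 after child 1 ≥ β → β-cutoff, skip 1
Root [α=-∞,β=+∞]: v=4
Leaves evaluated: 13 of 19.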